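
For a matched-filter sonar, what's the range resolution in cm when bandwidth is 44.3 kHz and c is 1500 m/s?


dR = c/(2*BW) = 1500 / (2 * 44.3e3) = 0.0169 m = 1.69 cm

1.69 cm


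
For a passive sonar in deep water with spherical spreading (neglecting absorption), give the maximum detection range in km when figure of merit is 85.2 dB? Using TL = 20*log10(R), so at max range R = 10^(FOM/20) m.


At max range FOM = TL, so 20*log10(R) = 85.2
R = 10^(85.2/20) = 18197.01 m = 18.2 km

18.2 km


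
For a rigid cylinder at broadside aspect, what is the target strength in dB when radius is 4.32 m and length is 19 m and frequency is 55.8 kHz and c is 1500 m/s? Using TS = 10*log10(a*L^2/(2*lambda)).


44.63 dB


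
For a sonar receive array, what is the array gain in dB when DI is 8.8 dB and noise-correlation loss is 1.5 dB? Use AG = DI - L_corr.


AG = DI - L_corr = 8.8 - 1.5 = 7.3

7.3 dB


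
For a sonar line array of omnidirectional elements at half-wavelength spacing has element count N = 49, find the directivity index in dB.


16.9 dB


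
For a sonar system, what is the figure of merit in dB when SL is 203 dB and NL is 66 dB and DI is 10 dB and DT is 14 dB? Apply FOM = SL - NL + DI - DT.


FOM = SL - NL + DI - DT = 203 - 66 + 10 - 14 = 133

133 dB


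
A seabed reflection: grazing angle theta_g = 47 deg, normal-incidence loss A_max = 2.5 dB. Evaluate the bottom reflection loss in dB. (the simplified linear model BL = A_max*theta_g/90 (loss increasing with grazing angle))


BL = A_max * theta_g / 90 = 2.5 * 47 / 90 = 1.31

1.31 dB


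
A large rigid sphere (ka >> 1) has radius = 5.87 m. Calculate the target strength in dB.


TS = 10*log10(5.87^2 / 4) = 10*log10(8.614225) = 9.35

9.35 dB


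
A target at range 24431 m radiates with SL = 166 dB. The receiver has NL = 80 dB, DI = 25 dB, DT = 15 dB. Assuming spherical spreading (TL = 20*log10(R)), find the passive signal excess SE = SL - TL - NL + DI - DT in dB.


8.24 dB


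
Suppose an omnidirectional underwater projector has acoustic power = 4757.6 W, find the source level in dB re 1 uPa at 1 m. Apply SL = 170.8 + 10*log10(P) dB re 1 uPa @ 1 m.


207.57 dB


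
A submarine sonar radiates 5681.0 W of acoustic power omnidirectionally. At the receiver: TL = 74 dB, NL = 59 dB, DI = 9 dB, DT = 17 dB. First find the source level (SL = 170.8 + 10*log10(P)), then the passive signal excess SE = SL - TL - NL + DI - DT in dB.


Step 1: SL = 170.8 + 10*log10(5681.0) = 208.34 dB
Step 2: SE = SL - TL - NL + DI - DT = 208.34 - 74 - 59 + 9 - 17 = 67.34

67.34 dB


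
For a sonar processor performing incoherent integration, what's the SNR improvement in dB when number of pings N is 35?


7.72 dB


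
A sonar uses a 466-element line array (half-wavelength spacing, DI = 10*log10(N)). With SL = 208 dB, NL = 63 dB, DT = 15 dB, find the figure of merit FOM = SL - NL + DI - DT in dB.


156.68 dB


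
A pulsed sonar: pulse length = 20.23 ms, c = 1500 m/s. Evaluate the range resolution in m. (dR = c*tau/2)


dR = c*tau/2 = 1500 * 20.23e-3 / 2 = 15.1725

15.1725 m


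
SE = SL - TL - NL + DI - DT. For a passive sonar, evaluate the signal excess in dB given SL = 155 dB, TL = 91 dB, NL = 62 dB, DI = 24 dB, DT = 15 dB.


11 dB


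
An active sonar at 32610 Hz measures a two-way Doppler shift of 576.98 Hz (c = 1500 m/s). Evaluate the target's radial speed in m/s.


From fd = 2*f*v/c, v = c*fd/(2*f) = 1500 * 576.98 / (2*32610) = 13.27

13.27 m/s


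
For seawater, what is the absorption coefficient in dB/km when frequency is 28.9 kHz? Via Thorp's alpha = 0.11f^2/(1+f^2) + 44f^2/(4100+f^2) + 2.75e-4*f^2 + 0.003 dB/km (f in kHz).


f^2 = 835.21
alpha = 0.11*835.21/(1+835.21) + 44*835.21/(4100+835.21) + 2.75e-4*835.21 + 0.003 = 7.789

7.789 dB/km


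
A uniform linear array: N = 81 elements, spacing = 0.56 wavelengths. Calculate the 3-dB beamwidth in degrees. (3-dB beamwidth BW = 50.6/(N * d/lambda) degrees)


BW = 50.6 / (81 * 0.56) = 50.6 / 45.36 = 1.12

1.12 deg


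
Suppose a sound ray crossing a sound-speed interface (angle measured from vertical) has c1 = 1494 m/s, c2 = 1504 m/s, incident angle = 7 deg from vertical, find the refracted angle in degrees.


sin(theta2) = (c2/c1)*sin(theta1) = (1504/1494)*sin(7 deg) = 0.12269
theta2 = arcsin(0.12269) = 7.05

7.05 deg


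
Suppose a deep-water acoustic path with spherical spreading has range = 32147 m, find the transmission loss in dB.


TL = 20*log10(32147) = 90.14

90.14 dB


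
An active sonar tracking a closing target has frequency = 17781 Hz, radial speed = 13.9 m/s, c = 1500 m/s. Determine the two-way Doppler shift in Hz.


fd = 2*f*v/c = 2 * 17781 * 13.9 / 1500 = 329.54

329.54 Hz


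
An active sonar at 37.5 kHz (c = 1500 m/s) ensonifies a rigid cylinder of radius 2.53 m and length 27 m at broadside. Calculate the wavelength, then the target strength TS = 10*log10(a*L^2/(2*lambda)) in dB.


Step 1: lambda = c/f = 1500/37500 = 0.04 m
Step 2: TS = 10*log10(a*L^2/(2*lambda)) = 10*log10(2.53*27^2/(2*0.04)) = 43.63

43.63 dB


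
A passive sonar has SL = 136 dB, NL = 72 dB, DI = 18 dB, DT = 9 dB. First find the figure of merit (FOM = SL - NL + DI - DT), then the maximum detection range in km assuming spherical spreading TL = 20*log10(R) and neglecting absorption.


Step 1: FOM = SL - NL + DI - DT = 136 - 72 + 18 - 9 = 73 dB
Step 2: at max range FOM = TL = 20*log10(R), so R = 10^(73/20) = 4466.84 m = 4.47 km

4.47 km


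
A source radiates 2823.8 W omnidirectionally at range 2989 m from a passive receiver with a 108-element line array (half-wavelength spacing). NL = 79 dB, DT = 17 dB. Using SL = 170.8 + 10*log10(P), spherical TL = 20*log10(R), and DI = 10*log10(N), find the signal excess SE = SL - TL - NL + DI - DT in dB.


60.13 dB


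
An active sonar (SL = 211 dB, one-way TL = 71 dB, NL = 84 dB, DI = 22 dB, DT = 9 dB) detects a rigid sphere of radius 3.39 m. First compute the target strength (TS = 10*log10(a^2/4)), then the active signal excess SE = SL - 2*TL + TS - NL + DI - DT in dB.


Step 1: TS = 10*log10(3.39^2/4) = 4.58 dB
Step 2: SE = SL - 2*TL + TS - NL + DI - DT = 211 - 2*71 + (4.58) - 84 + 22 - 9 = 2.58

2.58 dB


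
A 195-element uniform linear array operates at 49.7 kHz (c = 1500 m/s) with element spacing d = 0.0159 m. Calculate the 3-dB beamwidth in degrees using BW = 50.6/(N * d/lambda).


Step 1: lambda = 1500/49700 = 0.03018 m
Step 2: d/lambda = 0.0159/0.03018 = 0.5268
Step 3: BW = 50.6/(N * d/lambda) = 50.6/(195 * 0.5268) = 0.49

0.49 deg


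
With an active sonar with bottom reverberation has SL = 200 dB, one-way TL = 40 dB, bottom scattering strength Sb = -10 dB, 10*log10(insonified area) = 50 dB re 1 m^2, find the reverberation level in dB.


RL = SL - 2*TL + Sb + 10*log10(A) = 200 - 2*40 + (-10) + 50 = 160

160 dB


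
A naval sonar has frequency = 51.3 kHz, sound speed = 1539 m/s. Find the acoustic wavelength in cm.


3.0 cm


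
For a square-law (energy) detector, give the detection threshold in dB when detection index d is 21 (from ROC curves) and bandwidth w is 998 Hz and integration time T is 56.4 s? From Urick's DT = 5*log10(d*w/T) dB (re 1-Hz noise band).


DT = 5*log10(d*w/T) = 5*log10(21 * 998 / 56.4) = 5*log10(371.6) = 12.85

12.85 dB


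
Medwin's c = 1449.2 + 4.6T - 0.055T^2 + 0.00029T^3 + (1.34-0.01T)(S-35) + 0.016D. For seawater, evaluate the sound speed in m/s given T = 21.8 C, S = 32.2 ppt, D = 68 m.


1524.29 m/s


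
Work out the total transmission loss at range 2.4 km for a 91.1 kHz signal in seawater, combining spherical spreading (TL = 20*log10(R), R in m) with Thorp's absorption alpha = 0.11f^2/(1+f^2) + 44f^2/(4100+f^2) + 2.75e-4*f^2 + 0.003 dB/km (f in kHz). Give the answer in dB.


144.03 dB


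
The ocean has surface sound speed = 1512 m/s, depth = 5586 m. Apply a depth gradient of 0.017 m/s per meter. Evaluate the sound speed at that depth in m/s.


c = 1512 + 0.017 * 5586 = 1606.962

1606.962 m/s


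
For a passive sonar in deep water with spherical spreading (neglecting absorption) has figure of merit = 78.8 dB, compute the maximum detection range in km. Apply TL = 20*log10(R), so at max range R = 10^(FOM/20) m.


At max range FOM = TL, so 20*log10(R) = 78.8
R = 10^(78.8/20) = 8709.64 m = 8.71 km

8.71 km


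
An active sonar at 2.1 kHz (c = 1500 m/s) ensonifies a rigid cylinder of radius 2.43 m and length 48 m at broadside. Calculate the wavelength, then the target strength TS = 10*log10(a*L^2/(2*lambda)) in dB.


Step 1: lambda = c/f = 1500/2100 = 0.71429 m
Step 2: TS = 10*log10(a*L^2/(2*lambda)) = 10*log10(2.43*48^2/(2*0.71429)) = 35.93

35.93 dB


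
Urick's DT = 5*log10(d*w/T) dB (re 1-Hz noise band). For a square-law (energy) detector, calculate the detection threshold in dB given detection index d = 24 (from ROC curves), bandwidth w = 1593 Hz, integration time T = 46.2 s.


DT = 5*log10(d*w/T) = 5*log10(24 * 1593 / 46.2) = 5*log10(827.53) = 14.59

14.59 dB


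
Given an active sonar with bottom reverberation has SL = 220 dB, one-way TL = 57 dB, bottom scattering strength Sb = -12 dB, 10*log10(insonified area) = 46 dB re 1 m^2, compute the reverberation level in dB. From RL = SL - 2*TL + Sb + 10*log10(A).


RL = SL - 2*TL + Sb + 10*log10(A) = 220 - 2*57 + (-12) + 46 = 140

140 dB


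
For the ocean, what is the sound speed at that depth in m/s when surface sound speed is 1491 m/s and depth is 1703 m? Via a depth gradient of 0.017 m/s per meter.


c = 1491 + 0.017 * 1703 = 1519.951

1519.951 m/s


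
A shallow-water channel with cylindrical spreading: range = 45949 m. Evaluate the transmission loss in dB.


TL = 10*log10(45949) = 46.62

46.62 dB


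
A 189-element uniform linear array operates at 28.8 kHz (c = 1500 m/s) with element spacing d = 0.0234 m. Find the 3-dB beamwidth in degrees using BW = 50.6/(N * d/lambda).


0.6 deg


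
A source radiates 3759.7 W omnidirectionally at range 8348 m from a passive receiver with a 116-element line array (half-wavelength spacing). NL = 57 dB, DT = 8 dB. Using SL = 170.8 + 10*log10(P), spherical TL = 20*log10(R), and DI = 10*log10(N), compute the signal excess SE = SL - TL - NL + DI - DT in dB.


83.76 dB


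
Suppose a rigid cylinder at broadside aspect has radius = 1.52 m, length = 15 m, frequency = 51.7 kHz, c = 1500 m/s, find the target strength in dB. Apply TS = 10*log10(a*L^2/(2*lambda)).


lambda = 1500/51700 = 0.02901 m
TS = 10*log10(1.52*15^2/(2*0.02901)) = 37.7

37.7 dB


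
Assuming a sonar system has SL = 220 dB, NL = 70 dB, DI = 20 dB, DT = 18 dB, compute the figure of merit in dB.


FOM = SL - NL + DI - DT = 220 - 70 + 20 - 18 = 152

152 dB


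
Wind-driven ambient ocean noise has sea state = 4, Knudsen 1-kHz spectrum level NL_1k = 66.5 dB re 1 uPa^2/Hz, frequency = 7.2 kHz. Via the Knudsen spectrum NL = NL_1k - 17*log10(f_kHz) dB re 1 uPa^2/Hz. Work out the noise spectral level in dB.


51.93 dB


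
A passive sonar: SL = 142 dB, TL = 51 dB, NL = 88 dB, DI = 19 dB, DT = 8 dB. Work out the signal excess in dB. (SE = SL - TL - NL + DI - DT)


SE = SL - TL - NL + DI - DT = 142 - 51 - 88 + 19 - 8 = 14

14 dB


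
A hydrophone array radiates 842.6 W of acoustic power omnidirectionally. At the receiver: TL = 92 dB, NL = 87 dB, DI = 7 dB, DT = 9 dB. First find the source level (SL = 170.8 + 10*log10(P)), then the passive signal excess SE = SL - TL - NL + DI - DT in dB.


Step 1: SL = 170.8 + 10*log10(842.6) = 200.06 dB
Step 2: SE = SL - TL - NL + DI - DT = 200.06 - 92 - 87 + 7 - 9 = 19.06

19.06 dB


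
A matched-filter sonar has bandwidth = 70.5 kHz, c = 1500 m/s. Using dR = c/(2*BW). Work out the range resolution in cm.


dR = c/(2*BW) = 1500 / (2 * 70.5e3) = 0.0106 m = 1.06 cm

1.06 cm


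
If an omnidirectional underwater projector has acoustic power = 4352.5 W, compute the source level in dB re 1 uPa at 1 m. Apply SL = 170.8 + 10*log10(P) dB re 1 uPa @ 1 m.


SL = 170.8 + 10*log10(4352.5) = 170.8 + 36.39 = 207.19

207.19 dB


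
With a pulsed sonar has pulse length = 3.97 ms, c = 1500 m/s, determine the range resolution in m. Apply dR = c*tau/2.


dR = c*tau/2 = 1500 * 3.97e-3 / 2 = 2.9775

2.9775 m


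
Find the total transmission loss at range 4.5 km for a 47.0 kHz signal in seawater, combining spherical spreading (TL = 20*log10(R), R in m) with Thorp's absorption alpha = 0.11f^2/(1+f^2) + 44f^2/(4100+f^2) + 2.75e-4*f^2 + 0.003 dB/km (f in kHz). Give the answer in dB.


Step 1 (Thorp): alpha = 0.11*2209.0/(1+2209.0) + 44*2209.0/(4100+2209.0) + 2.75e-4*2209.0 + 0.003 = 16.1264 dB/km
Step 2: TL_spread = 20*log10(4500) = 73.06 dB
Step 3: TL_abs = alpha*R = 16.1264 * 4.5 = 72.57 dB
Step 4: TL_total = 73.06 + 72.57 = 145.63

145.63 dB


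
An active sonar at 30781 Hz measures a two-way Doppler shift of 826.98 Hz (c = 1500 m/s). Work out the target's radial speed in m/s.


20.15 m/s


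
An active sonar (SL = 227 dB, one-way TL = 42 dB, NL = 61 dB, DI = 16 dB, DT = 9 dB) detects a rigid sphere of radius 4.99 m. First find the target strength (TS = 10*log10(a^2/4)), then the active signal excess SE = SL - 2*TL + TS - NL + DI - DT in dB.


Step 1: TS = 10*log10(4.99^2/4) = 7.94 dB
Step 2: SE = SL - 2*TL + TS - NL + DI - DT = 227 - 2*42 + (7.94) - 61 + 16 - 9 = 96.94

96.94 dB


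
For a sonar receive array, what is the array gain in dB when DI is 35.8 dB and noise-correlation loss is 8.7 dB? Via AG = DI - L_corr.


AG = DI - L_corr = 35.8 - 8.7 = 27.1

27.1 dB


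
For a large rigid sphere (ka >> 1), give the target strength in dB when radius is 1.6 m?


TS = 10*log10(1.6^2 / 4) = 10*log10(0.64) = -1.94

-1.94 dB


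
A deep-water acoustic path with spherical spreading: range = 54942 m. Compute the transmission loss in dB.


94.8 dB


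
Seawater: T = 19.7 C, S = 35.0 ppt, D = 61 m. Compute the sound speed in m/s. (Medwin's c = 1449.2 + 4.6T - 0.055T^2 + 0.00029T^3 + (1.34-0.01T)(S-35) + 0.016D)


1521.67 m/s


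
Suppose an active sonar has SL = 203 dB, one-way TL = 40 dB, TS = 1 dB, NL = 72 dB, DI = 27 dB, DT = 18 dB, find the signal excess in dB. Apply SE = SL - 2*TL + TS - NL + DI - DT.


SE = SL - 2*TL + TS - NL + DI - DT = 203 - 2*40 + (1) - 72 + 27 - 18 = 61

61 dB


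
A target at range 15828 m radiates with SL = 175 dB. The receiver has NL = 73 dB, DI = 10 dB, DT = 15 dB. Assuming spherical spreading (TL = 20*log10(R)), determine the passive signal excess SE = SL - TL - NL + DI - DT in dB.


13.01 dB


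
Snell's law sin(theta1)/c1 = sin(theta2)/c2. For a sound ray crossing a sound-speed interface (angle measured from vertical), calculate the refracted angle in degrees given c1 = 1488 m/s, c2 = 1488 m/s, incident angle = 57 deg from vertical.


sin(theta2) = (c2/c1)*sin(theta1) = (1488/1488)*sin(57 deg) = 0.83867
theta2 = arcsin(0.83867) = 57.0

57.0 deg


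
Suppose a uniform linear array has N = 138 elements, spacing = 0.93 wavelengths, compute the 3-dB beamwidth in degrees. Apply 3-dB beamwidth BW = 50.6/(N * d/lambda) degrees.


0.39 deg


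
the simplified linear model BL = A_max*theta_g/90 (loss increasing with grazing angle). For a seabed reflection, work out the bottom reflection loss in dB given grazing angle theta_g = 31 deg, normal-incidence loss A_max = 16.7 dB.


BL = A_max * theta_g / 90 = 16.7 * 31 / 90 = 5.75

5.75 dB


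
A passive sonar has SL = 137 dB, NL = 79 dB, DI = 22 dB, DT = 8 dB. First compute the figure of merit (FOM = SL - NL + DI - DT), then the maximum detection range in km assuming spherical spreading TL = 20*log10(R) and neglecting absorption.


Step 1: FOM = SL - NL + DI - DT = 137 - 79 + 22 - 8 = 72 dB
Step 2: at max range FOM = TL = 20*log10(R), so R = 10^(72/20) = 3981.07 m = 3.98 km

3.98 km


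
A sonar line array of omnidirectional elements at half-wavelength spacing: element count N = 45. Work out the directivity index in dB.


DI = 10*log10(45) = 16.53

16.53 dB


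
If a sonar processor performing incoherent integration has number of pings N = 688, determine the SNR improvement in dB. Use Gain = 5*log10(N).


Gain = 5*log10(688) = 14.19

14.19 dB


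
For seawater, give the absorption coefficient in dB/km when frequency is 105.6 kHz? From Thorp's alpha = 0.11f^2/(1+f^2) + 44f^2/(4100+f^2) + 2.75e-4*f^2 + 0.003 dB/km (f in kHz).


f^2 = 11151.36
alpha = 0.11*11151.36/(1+11151.36) + 44*11151.36/(4100+11151.36) + 2.75e-4*11151.36 + 0.003 = 35.351

35.351 dB/km


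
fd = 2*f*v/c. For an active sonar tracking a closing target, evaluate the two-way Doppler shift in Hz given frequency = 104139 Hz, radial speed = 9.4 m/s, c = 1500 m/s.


fd = 2*f*v/c = 2 * 104139 * 9.4 / 1500 = 1305.21

1305.21 Hz


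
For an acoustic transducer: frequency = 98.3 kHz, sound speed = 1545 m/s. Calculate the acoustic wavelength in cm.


lambda = c/f = 1545 / 98300 = 0.0157 m = 1.57 cm

1.57 cm


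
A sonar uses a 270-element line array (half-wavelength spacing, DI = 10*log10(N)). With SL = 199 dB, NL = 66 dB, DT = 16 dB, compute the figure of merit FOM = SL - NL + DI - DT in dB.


Step 1: DI = 10*log10(270) = 24.31 dB
Step 2: FOM = SL - NL + DI - DT = 199 - 66 + 24.31 - 16 = 141.31

141.31 dB


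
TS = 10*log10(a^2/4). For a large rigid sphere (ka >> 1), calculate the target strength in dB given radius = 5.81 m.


9.26 dB


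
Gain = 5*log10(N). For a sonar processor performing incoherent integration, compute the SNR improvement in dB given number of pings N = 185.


Gain = 5*log10(185) = 11.34

11.34 dB


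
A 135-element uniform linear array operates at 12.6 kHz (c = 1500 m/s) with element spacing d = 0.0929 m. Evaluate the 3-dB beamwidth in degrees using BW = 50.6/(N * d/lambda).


0.48 deg


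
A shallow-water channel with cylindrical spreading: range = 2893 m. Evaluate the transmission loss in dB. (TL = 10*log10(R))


TL = 10*log10(2893) = 34.61

34.61 dB


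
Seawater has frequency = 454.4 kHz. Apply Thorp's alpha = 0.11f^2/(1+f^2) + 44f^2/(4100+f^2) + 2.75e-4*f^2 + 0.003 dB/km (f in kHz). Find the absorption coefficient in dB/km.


f^2 = 206479.36
alpha = 0.11*206479.36/(1+206479.36) + 44*206479.36/(4100+206479.36) + 2.75e-4*206479.36 + 0.003 = 100.038

100.038 dB/km


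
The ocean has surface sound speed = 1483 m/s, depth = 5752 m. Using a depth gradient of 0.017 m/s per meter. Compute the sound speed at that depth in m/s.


c = 1483 + 0.017 * 5752 = 1580.784

1580.784 m/s


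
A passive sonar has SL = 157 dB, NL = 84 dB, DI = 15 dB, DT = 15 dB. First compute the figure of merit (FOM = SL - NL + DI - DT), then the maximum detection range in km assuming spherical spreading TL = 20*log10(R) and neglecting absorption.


Step 1: FOM = SL - NL + DI - DT = 157 - 84 + 15 - 15 = 73 dB
Step 2: at max range FOM = TL = 20*log10(R), so R = 10^(73/20) = 4466.84 m = 4.47 km

4.47 km


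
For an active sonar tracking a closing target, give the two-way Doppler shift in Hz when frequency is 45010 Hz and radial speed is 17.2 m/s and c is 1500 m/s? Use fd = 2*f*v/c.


fd = 2*f*v/c = 2 * 45010 * 17.2 / 1500 = 1032.23

1032.23 Hz


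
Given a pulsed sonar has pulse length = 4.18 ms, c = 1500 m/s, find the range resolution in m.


dR = c*tau/2 = 1500 * 4.18e-3 / 2 = 3.135

3.135 m


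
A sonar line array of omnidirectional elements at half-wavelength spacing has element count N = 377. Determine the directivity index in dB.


DI = 10*log10(377) = 25.76

25.76 dB


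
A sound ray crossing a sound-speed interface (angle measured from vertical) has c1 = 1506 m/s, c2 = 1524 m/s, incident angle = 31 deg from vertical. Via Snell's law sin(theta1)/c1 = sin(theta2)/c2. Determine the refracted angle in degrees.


sin(theta2) = (c2/c1)*sin(theta1) = (1524/1506)*sin(31 deg) = 0.52119
theta2 = arcsin(0.52119) = 31.41

31.41 deg


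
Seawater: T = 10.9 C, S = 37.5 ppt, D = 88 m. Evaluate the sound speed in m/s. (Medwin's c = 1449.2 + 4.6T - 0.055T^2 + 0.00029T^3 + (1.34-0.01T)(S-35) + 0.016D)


c = 1449.2 + 4.6*10.9 - 0.055*10.9^2 + 0.00029*10.9^3 + (1.34 - 0.01*10.9)*(37.5 - 35) + 0.016*88 = 1497.67

1497.67 m/s


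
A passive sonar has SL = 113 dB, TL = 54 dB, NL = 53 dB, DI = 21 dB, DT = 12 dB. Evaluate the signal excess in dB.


SE = SL - TL - NL + DI - DT = 113 - 54 - 53 + 21 - 12 = 15

15 dB


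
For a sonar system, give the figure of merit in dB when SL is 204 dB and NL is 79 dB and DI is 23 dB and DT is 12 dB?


FOM = SL - NL + DI - DT = 204 - 79 + 23 - 12 = 136

136 dB


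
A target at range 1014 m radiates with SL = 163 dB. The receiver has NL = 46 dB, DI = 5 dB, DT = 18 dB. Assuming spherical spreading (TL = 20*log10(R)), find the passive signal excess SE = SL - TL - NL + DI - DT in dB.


43.88 dB


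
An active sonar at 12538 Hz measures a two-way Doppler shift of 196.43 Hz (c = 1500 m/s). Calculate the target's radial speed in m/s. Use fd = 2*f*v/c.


From fd = 2*f*v/c, v = c*fd/(2*f) = 1500 * 196.43 / (2*12538) = 11.75

11.75 m/s


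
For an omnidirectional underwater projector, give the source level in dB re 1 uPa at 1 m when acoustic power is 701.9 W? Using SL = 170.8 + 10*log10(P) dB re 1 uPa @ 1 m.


199.26 dB


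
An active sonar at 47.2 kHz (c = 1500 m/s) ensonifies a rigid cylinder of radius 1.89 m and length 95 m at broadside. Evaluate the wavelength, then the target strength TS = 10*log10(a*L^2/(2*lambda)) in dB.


Step 1: lambda = c/f = 1500/47200 = 0.03178 m
Step 2: TS = 10*log10(a*L^2/(2*lambda)) = 10*log10(1.89*95^2/(2*0.03178)) = 54.29

54.29 dB


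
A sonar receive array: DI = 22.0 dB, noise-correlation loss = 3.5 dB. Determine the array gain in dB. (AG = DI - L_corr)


AG = DI - L_corr = 22.0 - 3.5 = 18.5

18.5 dB


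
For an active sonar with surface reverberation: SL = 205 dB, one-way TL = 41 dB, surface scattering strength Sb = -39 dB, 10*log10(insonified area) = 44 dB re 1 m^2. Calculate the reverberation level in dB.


128 dB


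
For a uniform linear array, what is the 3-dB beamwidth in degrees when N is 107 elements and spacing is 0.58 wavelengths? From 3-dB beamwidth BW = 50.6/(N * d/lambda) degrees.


0.82 deg


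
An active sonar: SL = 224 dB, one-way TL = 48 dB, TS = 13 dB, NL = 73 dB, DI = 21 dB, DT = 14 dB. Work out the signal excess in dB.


SE = SL - 2*TL + TS - NL + DI - DT = 224 - 2*48 + (13) - 73 + 21 - 14 = 75

75 dB


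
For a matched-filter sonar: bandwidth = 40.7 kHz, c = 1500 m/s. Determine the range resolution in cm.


dR = c/(2*BW) = 1500 / (2 * 40.7e3) = 0.0184 m = 1.84 cm

1.84 cm


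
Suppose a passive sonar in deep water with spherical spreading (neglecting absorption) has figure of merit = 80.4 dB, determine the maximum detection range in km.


10.47 km


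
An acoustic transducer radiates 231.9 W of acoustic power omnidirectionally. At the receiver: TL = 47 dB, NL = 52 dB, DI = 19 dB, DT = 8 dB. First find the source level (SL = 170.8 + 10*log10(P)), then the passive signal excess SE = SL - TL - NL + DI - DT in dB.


Step 1: SL = 170.8 + 10*log10(231.9) = 194.45 dB
Step 2: SE = SL - TL - NL + DI - DT = 194.45 - 47 - 52 + 19 - 8 = 106.45

106.45 dB


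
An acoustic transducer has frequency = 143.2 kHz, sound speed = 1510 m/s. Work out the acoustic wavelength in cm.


lambda = c/f = 1510 / 143200 = 0.0105 m = 1.05 cm

1.05 cm


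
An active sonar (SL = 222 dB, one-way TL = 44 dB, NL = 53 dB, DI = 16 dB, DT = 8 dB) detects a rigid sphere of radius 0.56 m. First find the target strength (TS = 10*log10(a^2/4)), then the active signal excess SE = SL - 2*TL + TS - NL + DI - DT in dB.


Step 1: TS = 10*log10(0.56^2/4) = -11.06 dB
Step 2: SE = SL - 2*TL + TS - NL + DI - DT = 222 - 2*44 + (-11.06) - 53 + 16 - 8 = 77.94

77.94 dB


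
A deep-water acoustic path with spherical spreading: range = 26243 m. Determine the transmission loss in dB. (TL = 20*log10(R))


88.38 dB


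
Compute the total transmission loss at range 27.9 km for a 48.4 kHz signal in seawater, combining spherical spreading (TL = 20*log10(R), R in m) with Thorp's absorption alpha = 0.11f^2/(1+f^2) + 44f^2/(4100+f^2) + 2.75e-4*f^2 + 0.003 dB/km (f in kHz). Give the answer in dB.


556.4 dB


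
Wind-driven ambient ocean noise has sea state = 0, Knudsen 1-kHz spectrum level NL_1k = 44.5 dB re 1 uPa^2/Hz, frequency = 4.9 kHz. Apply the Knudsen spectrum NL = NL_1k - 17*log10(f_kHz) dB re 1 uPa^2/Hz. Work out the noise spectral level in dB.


NL = NL_1k - 17*log10(f_kHz) = 44.5 - 17*log10(4.9) = 44.5 - (11.73) = 32.77

32.77 dB


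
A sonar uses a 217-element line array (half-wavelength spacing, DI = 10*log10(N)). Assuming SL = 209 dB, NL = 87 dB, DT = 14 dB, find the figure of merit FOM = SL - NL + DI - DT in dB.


Step 1: DI = 10*log10(217) = 23.36 dB
Step 2: FOM = SL - NL + DI - DT = 209 - 87 + 23.36 - 14 = 131.36

131.36 dB


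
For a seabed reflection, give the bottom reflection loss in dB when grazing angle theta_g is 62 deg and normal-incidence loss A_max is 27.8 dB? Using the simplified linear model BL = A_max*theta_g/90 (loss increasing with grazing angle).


BL = A_max * theta_g / 90 = 27.8 * 62 / 90 = 19.15

19.15 dB


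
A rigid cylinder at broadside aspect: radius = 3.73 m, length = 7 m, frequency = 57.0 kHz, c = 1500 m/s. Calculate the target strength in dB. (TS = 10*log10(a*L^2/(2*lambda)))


lambda = 1500/57000 = 0.02632 m
TS = 10*log10(3.73*7^2/(2*0.02632)) = 35.41

35.41 dB


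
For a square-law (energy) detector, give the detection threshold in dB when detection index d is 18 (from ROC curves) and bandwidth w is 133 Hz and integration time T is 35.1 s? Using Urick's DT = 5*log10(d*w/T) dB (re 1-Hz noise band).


DT = 5*log10(d*w/T) = 5*log10(18 * 133 / 35.1) = 5*log10(68.21) = 9.17

9.17 dB


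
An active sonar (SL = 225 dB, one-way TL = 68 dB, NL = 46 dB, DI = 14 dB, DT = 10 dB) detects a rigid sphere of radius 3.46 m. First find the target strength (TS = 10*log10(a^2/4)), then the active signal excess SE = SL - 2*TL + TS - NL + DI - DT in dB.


Step 1: TS = 10*log10(3.46^2/4) = 4.76 dB
Step 2: SE = SL - 2*TL + TS - NL + DI - DT = 225 - 2*68 + (4.76) - 46 + 14 - 10 = 51.76

51.76 dB


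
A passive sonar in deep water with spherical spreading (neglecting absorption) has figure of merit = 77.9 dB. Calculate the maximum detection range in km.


7.85 km


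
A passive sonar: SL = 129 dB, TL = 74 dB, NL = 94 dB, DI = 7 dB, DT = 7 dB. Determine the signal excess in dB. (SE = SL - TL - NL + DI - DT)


-39 dB


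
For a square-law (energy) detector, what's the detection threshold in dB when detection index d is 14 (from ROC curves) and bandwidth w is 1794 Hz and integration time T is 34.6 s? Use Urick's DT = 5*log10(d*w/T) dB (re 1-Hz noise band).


14.3 dB


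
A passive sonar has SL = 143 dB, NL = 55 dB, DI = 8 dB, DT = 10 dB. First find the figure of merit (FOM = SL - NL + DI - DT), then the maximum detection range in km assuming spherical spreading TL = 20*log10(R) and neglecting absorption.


Step 1: FOM = SL - NL + DI - DT = 143 - 55 + 8 - 10 = 86 dB
Step 2: at max range FOM = TL = 20*log10(R), so R = 10^(86/20) = 19952.62 m = 19.95 km

19.95 km


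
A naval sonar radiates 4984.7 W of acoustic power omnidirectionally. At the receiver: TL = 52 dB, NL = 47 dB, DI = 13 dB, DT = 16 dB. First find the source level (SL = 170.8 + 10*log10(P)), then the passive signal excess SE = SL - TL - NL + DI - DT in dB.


Step 1: SL = 170.8 + 10*log10(4984.7) = 207.78 dB
Step 2: SE = SL - TL - NL + DI - DT = 207.78 - 52 - 47 + 13 - 16 = 105.78

105.78 dB


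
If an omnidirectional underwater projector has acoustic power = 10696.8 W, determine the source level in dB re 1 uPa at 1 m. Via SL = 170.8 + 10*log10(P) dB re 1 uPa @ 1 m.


SL = 170.8 + 10*log10(10696.8) = 170.8 + 40.29 = 211.09

211.09 dB


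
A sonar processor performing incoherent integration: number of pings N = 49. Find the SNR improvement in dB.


Gain = 5*log10(49) = 8.45

8.45 dB


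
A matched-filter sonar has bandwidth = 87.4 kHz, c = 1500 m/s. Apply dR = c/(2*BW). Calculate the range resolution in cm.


dR = c/(2*BW) = 1500 / (2 * 87.4e3) = 0.0086 m = 0.86 cm

0.86 cm


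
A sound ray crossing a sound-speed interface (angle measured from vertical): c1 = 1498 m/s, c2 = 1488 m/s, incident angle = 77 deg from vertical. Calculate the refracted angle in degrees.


75.44 deg


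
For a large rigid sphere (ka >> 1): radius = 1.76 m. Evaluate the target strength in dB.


TS = 10*log10(1.76^2 / 4) = 10*log10(0.7744) = -1.11

-1.11 dB


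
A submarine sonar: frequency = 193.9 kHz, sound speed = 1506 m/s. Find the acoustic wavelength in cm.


lambda = c/f = 1506 / 193900 = 0.0078 m = 0.78 cm

0.78 cm


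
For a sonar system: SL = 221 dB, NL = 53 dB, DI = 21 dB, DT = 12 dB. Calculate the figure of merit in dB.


FOM = SL - NL + DI - DT = 221 - 53 + 21 - 12 = 177

177 dB


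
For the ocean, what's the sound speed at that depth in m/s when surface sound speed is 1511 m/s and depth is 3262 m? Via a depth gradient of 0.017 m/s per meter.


c = 1511 + 0.017 * 3262 = 1566.454

1566.454 m/s


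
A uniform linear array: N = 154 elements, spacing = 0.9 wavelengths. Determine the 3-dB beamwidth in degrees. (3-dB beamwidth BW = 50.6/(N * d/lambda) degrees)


BW = 50.6 / (154 * 0.9) = 50.6 / 138.6 = 0.37

0.37 deg


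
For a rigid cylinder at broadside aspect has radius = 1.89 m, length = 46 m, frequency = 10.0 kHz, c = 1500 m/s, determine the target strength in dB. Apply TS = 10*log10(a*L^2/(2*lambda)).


lambda = 1500/10000 = 0.15 m
TS = 10*log10(1.89*46^2/(2*0.15)) = 41.25

41.25 dB


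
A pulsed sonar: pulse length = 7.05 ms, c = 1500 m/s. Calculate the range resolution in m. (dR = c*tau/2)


dR = c*tau/2 = 1500 * 7.05e-3 / 2 = 5.2875

5.2875 m


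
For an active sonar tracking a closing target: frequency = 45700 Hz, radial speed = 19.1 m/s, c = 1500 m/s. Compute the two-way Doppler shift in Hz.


1163.83 Hz


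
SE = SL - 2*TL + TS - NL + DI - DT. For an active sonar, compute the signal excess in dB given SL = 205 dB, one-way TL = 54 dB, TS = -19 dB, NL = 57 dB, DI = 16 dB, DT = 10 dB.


SE = SL - 2*TL + TS - NL + DI - DT = 205 - 2*54 + (-19) - 57 + 16 - 10 = 27

27 dB


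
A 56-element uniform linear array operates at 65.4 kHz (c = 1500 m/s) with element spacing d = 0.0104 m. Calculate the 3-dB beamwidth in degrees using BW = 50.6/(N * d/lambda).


1.99 deg


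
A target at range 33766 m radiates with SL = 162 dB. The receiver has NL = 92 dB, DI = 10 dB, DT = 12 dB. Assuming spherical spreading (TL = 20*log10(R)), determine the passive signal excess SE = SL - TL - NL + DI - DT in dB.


Step 1: TL = 20*log10(33766) = 90.57 dB
Step 2: SE = 162 - 90.57 - 92 + 10 - 12 = -22.57

-22.57 dB


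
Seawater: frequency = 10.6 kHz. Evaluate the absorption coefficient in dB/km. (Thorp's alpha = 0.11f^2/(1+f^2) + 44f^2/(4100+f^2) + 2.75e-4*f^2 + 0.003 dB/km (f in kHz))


f^2 = 112.36
alpha = 0.11*112.36/(1+112.36) + 44*112.36/(4100+112.36) + 2.75e-4*112.36 + 0.003 = 1.317

1.317 dB/km


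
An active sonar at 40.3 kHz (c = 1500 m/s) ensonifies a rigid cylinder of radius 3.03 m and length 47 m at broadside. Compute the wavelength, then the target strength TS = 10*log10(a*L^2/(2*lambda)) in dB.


Step 1: lambda = c/f = 1500/40300 = 0.03722 m
Step 2: TS = 10*log10(a*L^2/(2*lambda)) = 10*log10(3.03*47^2/(2*0.03722)) = 49.54

49.54 dB


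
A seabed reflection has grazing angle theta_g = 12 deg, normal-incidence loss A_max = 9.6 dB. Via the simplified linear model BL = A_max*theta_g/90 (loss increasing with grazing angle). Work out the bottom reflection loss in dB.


1.28 dB


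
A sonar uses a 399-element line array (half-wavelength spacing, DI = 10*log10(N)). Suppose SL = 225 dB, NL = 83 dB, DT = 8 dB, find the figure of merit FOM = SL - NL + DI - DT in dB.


160.01 dB


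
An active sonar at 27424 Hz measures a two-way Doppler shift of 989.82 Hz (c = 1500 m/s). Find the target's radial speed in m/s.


27.07 m/s


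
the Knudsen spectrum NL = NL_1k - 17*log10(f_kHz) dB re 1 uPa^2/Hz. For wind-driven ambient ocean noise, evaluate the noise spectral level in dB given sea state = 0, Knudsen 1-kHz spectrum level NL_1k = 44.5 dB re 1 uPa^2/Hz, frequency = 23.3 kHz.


NL = NL_1k - 17*log10(f_kHz) = 44.5 - 17*log10(23.3) = 44.5 - (23.25) = 21.25

21.25 dB


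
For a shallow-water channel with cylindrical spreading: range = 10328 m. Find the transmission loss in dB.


TL = 10*log10(10328) = 40.14

40.14 dB


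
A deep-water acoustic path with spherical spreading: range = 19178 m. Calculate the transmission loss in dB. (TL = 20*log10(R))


85.66 dB


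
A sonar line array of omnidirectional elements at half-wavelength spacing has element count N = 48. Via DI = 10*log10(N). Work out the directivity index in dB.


DI = 10*log10(48) = 16.81

16.81 dB


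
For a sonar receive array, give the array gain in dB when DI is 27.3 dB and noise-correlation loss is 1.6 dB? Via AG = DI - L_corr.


AG = DI - L_corr = 27.3 - 1.6 = 25.7

25.7 dB


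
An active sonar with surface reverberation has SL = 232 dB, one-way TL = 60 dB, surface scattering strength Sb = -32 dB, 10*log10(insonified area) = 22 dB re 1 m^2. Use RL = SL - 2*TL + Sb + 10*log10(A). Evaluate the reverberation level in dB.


RL = SL - 2*TL + Sb + 10*log10(A) = 232 - 2*60 + (-32) + 22 = 102

102 dB


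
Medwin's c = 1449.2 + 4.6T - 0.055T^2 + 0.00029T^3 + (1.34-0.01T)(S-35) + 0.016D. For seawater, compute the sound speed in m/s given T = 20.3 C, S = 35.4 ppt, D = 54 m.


c = 1449.2 + 4.6*20.3 - 0.055*20.3^2 + 0.00029*20.3^3 + (1.34 - 0.01*20.3)*(35.4 - 35) + 0.016*54 = 1523.66

1523.66 m/s


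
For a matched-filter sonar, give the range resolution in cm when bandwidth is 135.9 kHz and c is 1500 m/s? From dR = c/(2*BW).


0.55 cm


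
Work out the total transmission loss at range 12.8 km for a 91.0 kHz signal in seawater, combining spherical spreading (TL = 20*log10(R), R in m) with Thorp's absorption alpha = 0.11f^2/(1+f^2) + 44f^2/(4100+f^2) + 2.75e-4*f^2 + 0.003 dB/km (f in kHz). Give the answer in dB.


489.43 dB


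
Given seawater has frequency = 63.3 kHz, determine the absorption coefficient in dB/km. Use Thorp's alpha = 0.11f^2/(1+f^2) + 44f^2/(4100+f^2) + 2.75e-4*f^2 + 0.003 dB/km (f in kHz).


f^2 = 4006.89
alpha = 0.11*4006.89/(1+4006.89) + 44*4006.89/(4100+4006.89) + 2.75e-4*4006.89 + 0.003 = 22.962

22.962 dB/km


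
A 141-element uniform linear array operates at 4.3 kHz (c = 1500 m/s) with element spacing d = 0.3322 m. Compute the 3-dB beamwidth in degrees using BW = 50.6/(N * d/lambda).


0.38 deg


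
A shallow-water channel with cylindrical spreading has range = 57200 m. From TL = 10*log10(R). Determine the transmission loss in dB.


TL = 10*log10(57200) = 47.57

47.57 dB


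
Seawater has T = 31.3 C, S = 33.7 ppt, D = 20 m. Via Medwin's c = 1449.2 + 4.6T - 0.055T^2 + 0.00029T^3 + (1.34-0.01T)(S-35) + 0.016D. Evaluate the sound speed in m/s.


c = 1449.2 + 4.6*31.3 - 0.055*31.3^2 + 0.00029*31.3^3 + (1.34 - 0.01*31.3)*(33.7 - 35) + 0.016*20 = 1547.17

1547.17 m/s


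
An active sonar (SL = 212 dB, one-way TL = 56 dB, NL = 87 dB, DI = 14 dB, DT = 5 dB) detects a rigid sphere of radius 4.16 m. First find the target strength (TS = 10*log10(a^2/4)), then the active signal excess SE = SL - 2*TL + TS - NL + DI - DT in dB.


Step 1: TS = 10*log10(4.16^2/4) = 6.36 dB
Step 2: SE = SL - 2*TL + TS - NL + DI - DT = 212 - 2*56 + (6.36) - 87 + 14 - 5 = 28.36

28.36 dB


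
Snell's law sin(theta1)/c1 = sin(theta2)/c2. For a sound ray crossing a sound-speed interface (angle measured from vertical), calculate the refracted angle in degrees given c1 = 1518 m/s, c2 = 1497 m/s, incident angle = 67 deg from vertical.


sin(theta2) = (c2/c1)*sin(theta1) = (1497/1518)*sin(67 deg) = 0.90777
theta2 = arcsin(0.90777) = 65.2

65.2 deg


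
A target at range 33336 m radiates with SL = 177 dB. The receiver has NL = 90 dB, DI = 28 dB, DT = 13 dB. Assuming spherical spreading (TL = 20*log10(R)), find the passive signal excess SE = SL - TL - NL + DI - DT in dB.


Step 1: TL = 20*log10(33336) = 90.46 dB
Step 2: SE = 177 - 90.46 - 90 + 28 - 13 = 11.54

11.54 dB


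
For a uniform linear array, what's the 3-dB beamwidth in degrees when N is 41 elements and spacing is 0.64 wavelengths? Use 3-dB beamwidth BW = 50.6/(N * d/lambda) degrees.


BW = 50.6 / (41 * 0.64) = 50.6 / 26.24 = 1.93

1.93 deg


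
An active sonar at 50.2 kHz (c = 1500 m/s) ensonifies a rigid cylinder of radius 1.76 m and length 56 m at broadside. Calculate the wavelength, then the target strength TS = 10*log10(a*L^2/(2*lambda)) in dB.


Step 1: lambda = c/f = 1500/50200 = 0.02988 m
Step 2: TS = 10*log10(a*L^2/(2*lambda)) = 10*log10(1.76*56^2/(2*0.02988)) = 49.65

49.65 dB


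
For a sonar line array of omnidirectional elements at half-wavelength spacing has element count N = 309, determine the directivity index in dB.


24.9 dB


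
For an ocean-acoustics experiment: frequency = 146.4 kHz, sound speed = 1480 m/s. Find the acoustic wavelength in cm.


lambda = c/f = 1480 / 146400 = 0.0101 m = 1.01 cm

1.01 cm


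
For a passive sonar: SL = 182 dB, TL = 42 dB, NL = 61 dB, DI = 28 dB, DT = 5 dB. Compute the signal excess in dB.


102 dB


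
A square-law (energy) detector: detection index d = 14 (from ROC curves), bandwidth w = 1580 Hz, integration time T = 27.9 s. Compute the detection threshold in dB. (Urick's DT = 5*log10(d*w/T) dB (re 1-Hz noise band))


14.5 dB


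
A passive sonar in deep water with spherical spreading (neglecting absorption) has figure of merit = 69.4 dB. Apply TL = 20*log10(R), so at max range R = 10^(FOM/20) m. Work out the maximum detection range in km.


At max range FOM = TL, so 20*log10(R) = 69.4
R = 10^(69.4/20) = 2951.21 m = 2.95 km

2.95 km


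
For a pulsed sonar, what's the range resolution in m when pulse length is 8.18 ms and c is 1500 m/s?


dR = c*tau/2 = 1500 * 8.18e-3 / 2 = 6.135

6.135 m


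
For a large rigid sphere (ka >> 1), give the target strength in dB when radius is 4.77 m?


TS = 10*log10(4.77^2 / 4) = 10*log10(5.688225) = 7.55

7.55 dB


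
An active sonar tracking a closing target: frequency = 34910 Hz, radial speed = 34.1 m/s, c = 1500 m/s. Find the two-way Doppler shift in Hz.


fd = 2*f*v/c = 2 * 34910 * 34.1 / 1500 = 1587.24

1587.24 Hz


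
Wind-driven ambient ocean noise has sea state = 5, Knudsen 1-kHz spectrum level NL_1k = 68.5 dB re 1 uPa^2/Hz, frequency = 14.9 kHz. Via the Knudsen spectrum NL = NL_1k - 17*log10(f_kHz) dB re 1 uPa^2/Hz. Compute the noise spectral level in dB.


48.56 dB


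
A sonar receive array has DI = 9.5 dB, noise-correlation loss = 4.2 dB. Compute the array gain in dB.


AG = DI - L_corr = 9.5 - 4.2 = 5.3

5.3 dB


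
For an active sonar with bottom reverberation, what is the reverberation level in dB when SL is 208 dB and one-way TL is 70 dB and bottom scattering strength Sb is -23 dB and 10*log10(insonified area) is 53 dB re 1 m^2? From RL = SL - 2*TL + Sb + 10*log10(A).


RL = SL - 2*TL + Sb + 10*log10(A) = 208 - 2*70 + (-23) + 53 = 98

98 dB


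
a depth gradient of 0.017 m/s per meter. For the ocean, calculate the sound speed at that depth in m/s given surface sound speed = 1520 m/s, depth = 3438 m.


c = 1520 + 0.017 * 3438 = 1578.446

1578.446 m/s


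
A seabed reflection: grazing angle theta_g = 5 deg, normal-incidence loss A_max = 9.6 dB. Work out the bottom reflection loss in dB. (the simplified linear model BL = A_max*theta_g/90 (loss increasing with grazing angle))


BL = A_max * theta_g / 90 = 9.6 * 5 / 90 = 0.53

0.53 dB
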